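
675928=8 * 84491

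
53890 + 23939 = 77829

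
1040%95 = 90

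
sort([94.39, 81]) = [81, 94.39]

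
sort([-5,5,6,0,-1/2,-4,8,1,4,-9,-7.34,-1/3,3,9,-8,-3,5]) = [-9,-8,-7.34,-5,-4,-3,-1/2,-1/3,0,1,3,4,5,5,6,8,9]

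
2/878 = 1/439 ≈ 0.00228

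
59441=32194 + 27247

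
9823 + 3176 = 12999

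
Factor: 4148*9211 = 2^2*17^1*61^2*151^1 = 38207228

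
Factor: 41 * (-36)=-1 * 2^2 * 3^2 * 41^1=-1476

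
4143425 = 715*5795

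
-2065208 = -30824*67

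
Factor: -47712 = -1 * 2^5 * 3^1 * 7^1 * 71^1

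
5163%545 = 258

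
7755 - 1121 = 6634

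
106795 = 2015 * 53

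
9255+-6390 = 2865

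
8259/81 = 2753/27≈101.96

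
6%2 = 0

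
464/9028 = 116/2257≈0.0514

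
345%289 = 56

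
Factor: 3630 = 2^1 * 3^1 * 5^1 * 11^2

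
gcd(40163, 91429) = 1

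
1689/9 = 187 + 2/3 ≈ 187.67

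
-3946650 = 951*(-4150)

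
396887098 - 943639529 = -546752431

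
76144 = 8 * 9518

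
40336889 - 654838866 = -614501977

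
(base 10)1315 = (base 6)10031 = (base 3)1210201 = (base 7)3556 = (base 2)10100100011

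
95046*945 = 89818470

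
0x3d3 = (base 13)5a4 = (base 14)4dd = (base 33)tm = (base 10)979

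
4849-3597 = 1252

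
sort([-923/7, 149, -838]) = [-838, -923/7, 149]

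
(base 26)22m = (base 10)1426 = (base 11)1087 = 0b10110010010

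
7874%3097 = 1680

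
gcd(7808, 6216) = 8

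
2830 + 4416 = 7246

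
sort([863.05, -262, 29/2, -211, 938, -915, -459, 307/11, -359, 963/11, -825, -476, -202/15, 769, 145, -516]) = [-915, -825, -516, -476, -459, -359, -262, -211, -202/15, 29/2, 307/11, 963/11, 145, 769, 863.05, 938]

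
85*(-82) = -6970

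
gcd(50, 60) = 10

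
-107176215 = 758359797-865536012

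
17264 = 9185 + 8079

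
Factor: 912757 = 613^1 * 1489^1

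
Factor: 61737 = 3^1*13^1*1583^1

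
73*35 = 2555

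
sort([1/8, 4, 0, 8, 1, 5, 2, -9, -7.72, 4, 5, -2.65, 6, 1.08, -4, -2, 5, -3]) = [-9, -7.72, -4, -3, -2.65, -2, 0, 1/8, 1, 1.08, 2, 4, 4, 5, 5, 5, 6, 8]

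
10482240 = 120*87352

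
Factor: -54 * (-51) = 2^1 * 3^4 * 17^1 = 2754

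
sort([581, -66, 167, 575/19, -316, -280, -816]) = [-816, -316, -280, -66, 575/19, 167, 581]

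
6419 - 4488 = 1931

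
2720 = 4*680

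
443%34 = 1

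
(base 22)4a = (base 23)46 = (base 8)142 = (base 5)343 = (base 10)98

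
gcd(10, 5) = 5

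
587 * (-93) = -54591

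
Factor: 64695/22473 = 3^(-1)*5^1*11^(-1)*19^1 = 95/33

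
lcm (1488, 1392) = 43152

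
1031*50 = 51550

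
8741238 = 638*13701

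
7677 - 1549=6128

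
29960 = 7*4280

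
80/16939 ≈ 0.00472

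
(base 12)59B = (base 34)ON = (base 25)18E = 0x347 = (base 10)839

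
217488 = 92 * 2364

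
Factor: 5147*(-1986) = -1*2^1*3^1*331^1*5147^1 = -10221942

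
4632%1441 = 309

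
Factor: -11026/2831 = -1*2^1*19^(-1)*37^1 = -74/19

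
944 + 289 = 1233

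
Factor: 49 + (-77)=-1*2^2*7^1=-28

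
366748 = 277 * 1324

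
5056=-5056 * (-1)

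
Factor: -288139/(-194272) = 2^(-5)*13^(-1)*617^1 = 617/416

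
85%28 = 1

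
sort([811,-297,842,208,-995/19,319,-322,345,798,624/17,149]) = [-322,-297,-995/19,624/17,149,208,319,345,798,811,842]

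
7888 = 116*68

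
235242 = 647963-412721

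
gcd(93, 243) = 3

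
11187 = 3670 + 7517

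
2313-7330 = -5017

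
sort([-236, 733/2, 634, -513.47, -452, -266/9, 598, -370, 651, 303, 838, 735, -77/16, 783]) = [-513.47, -452, -370, -236, -266/9, -77/16, 303, 733/2, 598, 634, 651, 735, 783, 838]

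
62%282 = 62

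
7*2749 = 19243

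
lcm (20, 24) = 120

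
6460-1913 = 4547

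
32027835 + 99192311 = 131220146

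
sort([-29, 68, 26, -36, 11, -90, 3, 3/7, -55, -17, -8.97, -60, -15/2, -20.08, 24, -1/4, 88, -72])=[-90, -72, -60, -55, -36, -29, -20.08, -17, -8.97, -15/2, -1/4, 3/7, 3, 11, 24, 26, 68, 88]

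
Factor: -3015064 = -1 * 2^3 * 13^1 * 53^1 * 547^1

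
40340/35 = 8068/7 ≈ 1152.57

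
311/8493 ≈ 0.0366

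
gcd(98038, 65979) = 1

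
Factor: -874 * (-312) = 2^4 * 3^1 * 13^1 * 19^1 * 23^1 = 272688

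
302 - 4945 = -4643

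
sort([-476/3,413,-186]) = [-186,-476/3,413]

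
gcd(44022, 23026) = 58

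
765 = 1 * 765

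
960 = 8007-7047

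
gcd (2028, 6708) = 156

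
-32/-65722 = 16/32861 ≈ 0.000487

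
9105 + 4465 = 13570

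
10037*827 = 8300599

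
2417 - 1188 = 1229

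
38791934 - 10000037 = 28791897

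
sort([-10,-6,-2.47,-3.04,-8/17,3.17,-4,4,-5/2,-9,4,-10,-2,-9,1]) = [-10,-10,-9,-9,-6,-4,-3.04,-5/2,-2.47,-2,-8/17,1,3.17,4,4]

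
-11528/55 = -1048/5 = -209.60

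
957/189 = 319/63 ≈ 5.06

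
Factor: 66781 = 11^1 * 13^1 * 467^1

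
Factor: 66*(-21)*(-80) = 2^5*3^2*5^1*7^1*11^1 = 110880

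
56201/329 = 170 + 271/329 ≈ 170.82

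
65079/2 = 32539 + 1/2 = 32539.50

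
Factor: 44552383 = 53^1*840611^1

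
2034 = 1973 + 61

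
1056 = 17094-16038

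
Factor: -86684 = -1*2^2*13^1*1667^1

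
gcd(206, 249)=1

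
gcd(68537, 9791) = 9791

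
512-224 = 288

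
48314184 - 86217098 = -37902914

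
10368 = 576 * 18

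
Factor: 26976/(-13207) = -1 * 2^5 * 3^1 * 47^(-1) = -96/47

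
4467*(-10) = -44670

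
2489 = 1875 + 614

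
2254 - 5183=-2929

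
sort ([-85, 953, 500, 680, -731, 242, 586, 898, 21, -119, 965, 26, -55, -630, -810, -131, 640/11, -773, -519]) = [-810, -773, -731, -630, -519, -131, -119, -85, -55, 21, 26, 640/11, 242, 500, 586, 680, 898, 953, 965]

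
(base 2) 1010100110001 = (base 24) 9a1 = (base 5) 133200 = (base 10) 5425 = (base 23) a5k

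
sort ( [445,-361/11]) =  [-361/11,445]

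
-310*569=-176390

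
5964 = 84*71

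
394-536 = -142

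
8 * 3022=24176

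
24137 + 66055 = 90192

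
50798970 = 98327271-47528301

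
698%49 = 12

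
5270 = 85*62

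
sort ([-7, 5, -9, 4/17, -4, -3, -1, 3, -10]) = [-10, -9, -7, -4, -3, -1, 4/17, 3, 5]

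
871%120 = 31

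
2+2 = 4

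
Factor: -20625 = -1*3^1*5^4*11^1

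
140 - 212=-72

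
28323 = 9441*3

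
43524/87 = 500+8/29 ≈ 500.28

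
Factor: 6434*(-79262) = -1*2^2*3217^1*39631^1 = -509971708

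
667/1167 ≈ 0.572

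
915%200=115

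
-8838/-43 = 205+23/43 ≈ 205.53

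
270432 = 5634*48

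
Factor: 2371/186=2^(-1) * 3^(-1) * 31^(-1) * 2371^1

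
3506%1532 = 442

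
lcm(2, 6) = 6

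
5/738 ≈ 0.00678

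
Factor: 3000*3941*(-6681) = -1*2^3*3^2*5^3*7^1*17^1*131^1*563^1 = -78989463000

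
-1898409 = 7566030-9464439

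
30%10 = 0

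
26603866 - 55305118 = -28701252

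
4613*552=2546376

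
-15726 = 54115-69841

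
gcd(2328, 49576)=8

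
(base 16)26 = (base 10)38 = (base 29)19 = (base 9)42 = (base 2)100110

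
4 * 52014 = 208056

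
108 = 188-80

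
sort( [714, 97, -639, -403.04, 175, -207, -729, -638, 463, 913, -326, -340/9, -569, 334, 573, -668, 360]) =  [-729, -668, -639, -638, -569, -403.04, -326, -207, -340/9, 97, 175, 334, 360, 463, 573, 714, 913]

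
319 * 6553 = 2090407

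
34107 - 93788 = -59681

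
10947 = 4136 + 6811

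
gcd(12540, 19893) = 57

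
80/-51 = -1 - 29/51≈-1.57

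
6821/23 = 296 + 13/23 ≈ 296.57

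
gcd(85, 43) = 1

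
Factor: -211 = -1*211^1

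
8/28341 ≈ 0.000282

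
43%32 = 11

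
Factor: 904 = 2^3 * 113^1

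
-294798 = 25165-319963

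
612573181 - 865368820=-252795639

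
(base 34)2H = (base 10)85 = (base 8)125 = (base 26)37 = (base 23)3G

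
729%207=108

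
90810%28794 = 4428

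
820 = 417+403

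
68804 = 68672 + 132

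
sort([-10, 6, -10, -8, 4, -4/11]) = [-10, -10, -8, -4/11, 4, 6]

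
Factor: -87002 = -1*2^1*41^1*1061^1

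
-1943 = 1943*(-1)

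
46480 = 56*830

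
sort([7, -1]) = [-1, 7]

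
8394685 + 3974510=12369195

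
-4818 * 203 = -978054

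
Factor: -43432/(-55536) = 2^(-1) * 3^(-1) * 13^(-1) * 61^1 = 61/78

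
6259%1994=277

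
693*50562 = 35039466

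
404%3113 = 404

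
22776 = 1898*12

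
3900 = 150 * 26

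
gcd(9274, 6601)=1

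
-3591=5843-9434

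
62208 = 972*64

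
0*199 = 0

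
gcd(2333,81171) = 1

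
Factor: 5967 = 3^3 * 13^1 * 17^1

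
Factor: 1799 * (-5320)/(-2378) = 2^2 * 5^1 * 7^2 * 19^1 * 29^(-1) * 41^(-1) * 257^1 = 4785340/1189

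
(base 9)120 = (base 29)3c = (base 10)99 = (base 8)143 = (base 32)33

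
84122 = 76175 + 7947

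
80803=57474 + 23329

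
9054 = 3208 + 5846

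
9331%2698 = 1237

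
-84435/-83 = 1017 + 24/83 ≈ 1017.29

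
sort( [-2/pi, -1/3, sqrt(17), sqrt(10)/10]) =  [-2/pi, -1/3, sqrt(10)/10, sqrt(17)]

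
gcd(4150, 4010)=10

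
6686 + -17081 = -10395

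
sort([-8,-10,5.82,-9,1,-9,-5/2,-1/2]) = [-10,-9,-9,-8,-5/2,-1/2,1,5.82]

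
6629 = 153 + 6476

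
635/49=12 + 47/49 ≈ 12.96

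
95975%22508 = 5943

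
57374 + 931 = 58305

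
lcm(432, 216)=432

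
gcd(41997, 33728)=1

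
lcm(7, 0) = 0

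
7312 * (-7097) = -51893264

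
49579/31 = 1599 + 10/31 ≈ 1599.32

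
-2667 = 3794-6461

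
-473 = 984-1457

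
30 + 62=92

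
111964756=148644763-36680007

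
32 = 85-53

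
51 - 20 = 31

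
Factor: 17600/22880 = 2^1*5^1*13^(-1) = 10/13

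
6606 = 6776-170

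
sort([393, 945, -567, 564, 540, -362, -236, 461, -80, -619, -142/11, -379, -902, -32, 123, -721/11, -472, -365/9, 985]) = [-902, -619, -567, -472, -379, -362, -236, -80, -721/11, -365/9, -32, -142/11, 123, 393, 461, 540, 564, 945, 985]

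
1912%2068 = 1912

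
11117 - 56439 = -45322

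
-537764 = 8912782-9450546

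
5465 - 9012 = -3547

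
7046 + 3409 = 10455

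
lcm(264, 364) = 24024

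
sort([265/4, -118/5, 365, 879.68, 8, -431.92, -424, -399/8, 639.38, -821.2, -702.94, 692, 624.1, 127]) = [-821.2, -702.94, -431.92, -424, -399/8, -118/5, 8, 265/4, 127, 365, 624.1, 639.38, 692, 879.68]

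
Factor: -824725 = -1 * 5^2 * 11^1 * 2999^1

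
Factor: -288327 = -1 * 3^1 * 13^1 * 7393^1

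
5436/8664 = 453/722 ≈ 0.627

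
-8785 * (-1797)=15786645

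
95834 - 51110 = 44724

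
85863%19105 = 9443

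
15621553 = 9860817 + 5760736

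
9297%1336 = 1281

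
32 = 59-27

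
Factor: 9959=23^1*433^1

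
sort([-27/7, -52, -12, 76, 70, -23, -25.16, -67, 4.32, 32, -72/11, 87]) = [-67, -52, -25.16, -23, -12, -72/11, -27/7, 4.32, 32, 70, 76, 87]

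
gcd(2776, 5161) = 1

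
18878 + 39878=58756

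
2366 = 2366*1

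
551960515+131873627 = 683834142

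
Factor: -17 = -1 * 17^1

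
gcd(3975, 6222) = 3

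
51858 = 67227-15369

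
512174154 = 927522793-415348639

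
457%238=219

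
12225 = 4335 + 7890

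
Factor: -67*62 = -1*2^1*31^1*67^1 = -4154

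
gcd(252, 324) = 36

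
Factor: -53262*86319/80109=-1*2^1*3^1*11^1*43^(-1)*139^1*269^1=-2467806/43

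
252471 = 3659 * 69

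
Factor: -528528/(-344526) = 2^3*11^2*631^(-1) = 968/631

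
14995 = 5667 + 9328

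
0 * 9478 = 0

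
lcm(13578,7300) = 678900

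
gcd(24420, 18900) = 60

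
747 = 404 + 343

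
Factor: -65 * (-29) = 5^1 * 13^1 * 29^1 = 1885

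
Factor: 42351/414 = 2^(-1)*3^(-1)*19^1*23^(-1)*743^1 = 14117/138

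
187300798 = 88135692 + 99165106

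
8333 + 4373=12706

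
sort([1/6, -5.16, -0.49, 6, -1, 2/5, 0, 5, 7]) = [-5.16, -1, -0.49, 0, 1/6, 2/5, 5, 6, 7]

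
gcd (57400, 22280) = 40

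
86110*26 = 2238860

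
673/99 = 6 + 79/99 ≈ 6.80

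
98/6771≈0.0145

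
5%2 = 1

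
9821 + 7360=17181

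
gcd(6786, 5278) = 754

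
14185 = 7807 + 6378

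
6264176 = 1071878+5192298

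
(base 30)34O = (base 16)B1C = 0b101100011100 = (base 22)5J6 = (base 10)2844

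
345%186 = 159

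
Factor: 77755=5^1*15551^1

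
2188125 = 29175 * 75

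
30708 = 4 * 7677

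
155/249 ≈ 0.622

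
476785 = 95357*5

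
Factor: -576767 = -1 * 83^1 * 6949^1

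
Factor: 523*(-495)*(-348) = 2^2*3^3*5^1*11^1*29^1*523^1 = 90091980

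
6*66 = 396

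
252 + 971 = 1223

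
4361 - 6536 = -2175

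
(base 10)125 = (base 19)6b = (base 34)3n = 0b1111101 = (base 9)148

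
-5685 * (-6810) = 38714850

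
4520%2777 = 1743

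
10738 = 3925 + 6813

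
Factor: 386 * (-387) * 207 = -1 * 2^1 * 3^4 * 23^1 * 43^1 * 193^1 = -30922074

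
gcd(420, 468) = 12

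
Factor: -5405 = -1 * 5^1 * 23^1 * 47^1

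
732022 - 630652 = 101370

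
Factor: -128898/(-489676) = 2^(-1)*3^3*7^1*359^(-1) = 189/718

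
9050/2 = 4525 = 4525.00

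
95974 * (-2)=-191948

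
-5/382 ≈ -0.0131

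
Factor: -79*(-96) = 2^5*3^1*79^1 = 7584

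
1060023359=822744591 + 237278768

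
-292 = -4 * 73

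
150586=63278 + 87308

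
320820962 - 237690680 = 83130282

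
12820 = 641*20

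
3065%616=601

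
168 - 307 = -139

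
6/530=3/265 ≈ 0.0113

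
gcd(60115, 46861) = 1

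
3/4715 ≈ 0.000636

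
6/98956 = 3/49478≈0.0000606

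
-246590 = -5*49318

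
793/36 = 22+1/36 ≈ 22.03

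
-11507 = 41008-52515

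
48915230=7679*6370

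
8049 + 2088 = 10137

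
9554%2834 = 1052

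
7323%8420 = 7323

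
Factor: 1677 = 3^1*13^1*43^1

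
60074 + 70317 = 130391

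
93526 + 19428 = 112954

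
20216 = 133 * 152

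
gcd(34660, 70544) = 4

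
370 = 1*370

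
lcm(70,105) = 210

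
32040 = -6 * (-5340)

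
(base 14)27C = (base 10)502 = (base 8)766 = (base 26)J8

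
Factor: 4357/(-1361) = -1 * 1361^(-1) * 4357^1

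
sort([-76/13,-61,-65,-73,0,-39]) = [-73,-65,-61,-39,-76/13,0]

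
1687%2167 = 1687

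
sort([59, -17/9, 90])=[-17/9, 59, 90]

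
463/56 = 8 + 15/56 ≈ 8.27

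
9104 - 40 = 9064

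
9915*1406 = 13940490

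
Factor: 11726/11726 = 1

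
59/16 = 3 + 11/16 ≈ 3.69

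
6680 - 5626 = 1054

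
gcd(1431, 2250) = 9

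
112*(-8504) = -952448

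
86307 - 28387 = 57920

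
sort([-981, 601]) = [-981, 601]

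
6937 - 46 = 6891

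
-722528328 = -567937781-154590547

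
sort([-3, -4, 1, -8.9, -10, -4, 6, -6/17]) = [-10, -8.9, -4, -4, -3, -6/17, 1, 6]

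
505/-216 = -2 - 73/216 ≈ -2.34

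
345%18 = 3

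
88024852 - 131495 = 87893357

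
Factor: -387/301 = -1*3^2*7^(-1) = -9/7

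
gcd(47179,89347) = 1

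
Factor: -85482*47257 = -1*2^1*3^3*7^1*43^1*157^1*1583^1 = -4039622874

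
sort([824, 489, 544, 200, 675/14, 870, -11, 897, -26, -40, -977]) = [-977, -40, -26, -11, 675/14, 200, 489, 544, 824, 870, 897]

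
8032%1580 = 132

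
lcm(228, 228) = 228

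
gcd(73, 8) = 1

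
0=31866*0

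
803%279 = 245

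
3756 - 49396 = -45640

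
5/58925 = 1/11785≈0.0000849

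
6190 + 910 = 7100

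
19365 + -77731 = -58366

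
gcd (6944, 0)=6944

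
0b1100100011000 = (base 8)14430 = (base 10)6424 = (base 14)24ac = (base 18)11eg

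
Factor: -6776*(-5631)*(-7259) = -1*2^3*3^1*7^2*11^2*17^1*61^1*1877^1 = -276971906904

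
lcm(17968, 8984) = 17968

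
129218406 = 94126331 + 35092075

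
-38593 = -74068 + 35475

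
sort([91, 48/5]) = [48/5, 91]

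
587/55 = 10 + 37/55 ≈ 10.67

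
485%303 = 182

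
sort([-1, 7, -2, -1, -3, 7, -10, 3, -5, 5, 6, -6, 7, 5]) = [-10, -6, -5, -3, -2, -1, -1, 3, 5, 5, 6, 7, 7, 7]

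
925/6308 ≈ 0.147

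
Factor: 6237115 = 5^1 * 421^1 * 2963^1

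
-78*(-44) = 3432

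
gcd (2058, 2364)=6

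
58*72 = 4176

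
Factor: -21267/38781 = -1*17^1*31^(-1) = -17/31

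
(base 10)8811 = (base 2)10001001101011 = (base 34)7l5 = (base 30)9nl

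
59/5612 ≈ 0.0105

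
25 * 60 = 1500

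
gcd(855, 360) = 45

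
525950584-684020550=-158069966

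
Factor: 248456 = 2^3*13^1*2389^1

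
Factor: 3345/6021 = 3^(-2) * 5^1 = 5/9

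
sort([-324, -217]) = [-324, -217]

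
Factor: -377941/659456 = -1*2^(-12)*7^(-1)*23^(-1)*139^1*2719^1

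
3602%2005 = 1597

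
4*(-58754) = -235016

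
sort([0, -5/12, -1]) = [-1, -5/12, 0]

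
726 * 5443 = 3951618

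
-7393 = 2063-9456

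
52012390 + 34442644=86455034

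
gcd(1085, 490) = 35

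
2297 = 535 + 1762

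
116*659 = 76444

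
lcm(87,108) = 3132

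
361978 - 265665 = 96313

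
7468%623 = 615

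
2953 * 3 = 8859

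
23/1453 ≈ 0.0158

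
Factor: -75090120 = -1 * 2^3 * 3^1 * 5^1 * 7^1 * 89393^1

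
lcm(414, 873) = 40158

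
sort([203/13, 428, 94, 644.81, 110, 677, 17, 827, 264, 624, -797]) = [-797, 203/13, 17, 94, 110, 264, 428, 624, 644.81, 677, 827]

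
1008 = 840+168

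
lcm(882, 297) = 29106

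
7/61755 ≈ 0.000113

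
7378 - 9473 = -2095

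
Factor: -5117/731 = -1 * 7^1 = -7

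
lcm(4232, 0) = 0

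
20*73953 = 1479060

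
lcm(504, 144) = 1008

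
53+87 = 140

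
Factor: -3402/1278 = -1*3^3*7^1*71^(-1) = -189/71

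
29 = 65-36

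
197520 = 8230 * 24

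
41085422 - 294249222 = -253163800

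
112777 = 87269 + 25508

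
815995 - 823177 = -7182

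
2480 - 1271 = 1209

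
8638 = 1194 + 7444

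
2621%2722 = 2621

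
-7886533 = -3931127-3955406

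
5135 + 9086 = 14221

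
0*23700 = 0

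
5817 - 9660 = -3843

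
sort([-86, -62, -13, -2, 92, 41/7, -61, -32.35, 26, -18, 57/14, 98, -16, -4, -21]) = [-86, -62, -61, -32.35, -21, -18, -16, -13, -4, -2, 57/14, 41/7, 26, 92, 98]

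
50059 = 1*50059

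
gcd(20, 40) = 20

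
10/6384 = 5/3192 ≈ 0.00157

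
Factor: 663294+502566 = 2^2*3^3*5^1*17^1*127^1 = 1165860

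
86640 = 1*86640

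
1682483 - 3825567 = -2143084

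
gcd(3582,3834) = 18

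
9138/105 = 87 + 1/35 ≈ 87.03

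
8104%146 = 74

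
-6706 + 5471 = -1235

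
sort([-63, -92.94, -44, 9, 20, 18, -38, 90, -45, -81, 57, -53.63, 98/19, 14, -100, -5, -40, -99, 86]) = [-100, -99, -92.94, -81, -63, -53.63, -45, -44, -40, -38, -5, 98/19, 9, 14, 18, 20, 57, 86, 90]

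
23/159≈0.145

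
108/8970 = 18/1495 ≈ 0.0120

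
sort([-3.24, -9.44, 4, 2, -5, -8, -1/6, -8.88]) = [-9.44, -8.88, -8, -5, -3.24, -1/6, 2, 4]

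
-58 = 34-92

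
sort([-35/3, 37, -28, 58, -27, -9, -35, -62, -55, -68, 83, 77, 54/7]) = [-68, -62, -55, -35, -28, -27, -35/3, -9, 54/7, 37, 58, 77, 83]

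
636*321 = 204156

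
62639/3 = 20879 + 2/3 ≈ 20879.67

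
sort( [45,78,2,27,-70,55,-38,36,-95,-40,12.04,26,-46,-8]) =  [-95,-70,-46,-40,-38,-8,2,12.04,26,27,36,45,55,78]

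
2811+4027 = 6838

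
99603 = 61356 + 38247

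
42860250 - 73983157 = -31122907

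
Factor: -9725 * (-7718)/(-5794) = -1 * 5^2 * 17^1 * 227^1 * 389^1 * 2897^(-1) = -37528775/2897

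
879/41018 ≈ 0.0214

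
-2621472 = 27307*(-96)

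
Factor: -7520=-1 * 2^5 * 5^1 * 47^1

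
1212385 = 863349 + 349036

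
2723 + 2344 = 5067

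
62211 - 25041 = 37170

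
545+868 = 1413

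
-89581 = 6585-96166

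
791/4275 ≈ 0.185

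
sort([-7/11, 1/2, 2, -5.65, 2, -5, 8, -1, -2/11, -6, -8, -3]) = [-8, -6, -5.65, -5, -3, -1, -7/11, -2/11, 1/2, 2, 2, 8]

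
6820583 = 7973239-1152656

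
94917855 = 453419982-358502127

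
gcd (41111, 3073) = 7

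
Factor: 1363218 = 2^1*3^1*127^1*1789^1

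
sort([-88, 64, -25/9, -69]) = [-88, -69, -25/9, 64]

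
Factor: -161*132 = -1*2^2*3^1*7^1*11^1*23^1 = -21252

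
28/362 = 14/181 ≈ 0.0773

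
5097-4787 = 310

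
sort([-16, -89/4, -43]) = [-43, -89/4, -16]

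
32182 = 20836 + 11346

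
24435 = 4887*5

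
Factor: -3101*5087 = -1*7^1*443^1*5087^1 = -15774787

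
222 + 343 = 565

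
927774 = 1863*498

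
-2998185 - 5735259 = -8733444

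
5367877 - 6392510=-1024633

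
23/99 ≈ 0.232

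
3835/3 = 1278+1/3 ≈ 1278.33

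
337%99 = 40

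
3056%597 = 71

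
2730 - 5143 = -2413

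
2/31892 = 1/15946≈0.0000627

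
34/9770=17/4885 ≈ 0.00348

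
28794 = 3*9598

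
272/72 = 34/9 ≈ 3.78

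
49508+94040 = 143548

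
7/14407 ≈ 0.000486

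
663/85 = 39/5 = 7.80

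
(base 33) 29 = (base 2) 1001011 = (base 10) 75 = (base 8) 113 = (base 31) 2d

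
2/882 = 1/441 ≈ 0.00227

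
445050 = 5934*75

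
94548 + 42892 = 137440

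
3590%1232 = 1126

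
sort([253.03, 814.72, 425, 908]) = [253.03, 425, 814.72, 908]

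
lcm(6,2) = 6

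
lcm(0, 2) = 0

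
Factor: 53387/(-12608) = -1 * 2^(-6) * 271^1 = -271/64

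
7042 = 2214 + 4828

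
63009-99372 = -36363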